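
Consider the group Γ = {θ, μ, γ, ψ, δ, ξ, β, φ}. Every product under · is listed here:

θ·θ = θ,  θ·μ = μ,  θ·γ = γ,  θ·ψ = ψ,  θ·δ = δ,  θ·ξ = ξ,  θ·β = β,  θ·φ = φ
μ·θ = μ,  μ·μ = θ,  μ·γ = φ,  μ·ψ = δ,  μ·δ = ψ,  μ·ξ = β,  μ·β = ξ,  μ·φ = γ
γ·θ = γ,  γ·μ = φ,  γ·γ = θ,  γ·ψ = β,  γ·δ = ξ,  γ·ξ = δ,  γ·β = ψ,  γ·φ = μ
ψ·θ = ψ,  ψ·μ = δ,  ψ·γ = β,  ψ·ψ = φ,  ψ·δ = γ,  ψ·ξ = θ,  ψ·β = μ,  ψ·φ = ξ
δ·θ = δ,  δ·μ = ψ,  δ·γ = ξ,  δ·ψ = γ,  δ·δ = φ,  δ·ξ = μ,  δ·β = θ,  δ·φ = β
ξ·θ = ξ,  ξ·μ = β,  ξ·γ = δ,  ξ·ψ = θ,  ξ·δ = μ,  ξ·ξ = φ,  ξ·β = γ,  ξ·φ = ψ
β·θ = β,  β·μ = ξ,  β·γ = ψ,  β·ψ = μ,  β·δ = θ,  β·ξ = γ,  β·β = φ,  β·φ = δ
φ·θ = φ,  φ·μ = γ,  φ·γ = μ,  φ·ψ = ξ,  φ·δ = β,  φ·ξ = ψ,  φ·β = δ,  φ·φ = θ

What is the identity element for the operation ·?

The identity e satisfies e·x = x for all x, so its row in the table reproduces the column headers.
Row θ reads: θ, μ, γ, ψ, δ, ξ, β, φ — exactly the header order. So θ is the identity.
(Structurally, Γ here is isomorphic to Z_2 x Z_4.)

θ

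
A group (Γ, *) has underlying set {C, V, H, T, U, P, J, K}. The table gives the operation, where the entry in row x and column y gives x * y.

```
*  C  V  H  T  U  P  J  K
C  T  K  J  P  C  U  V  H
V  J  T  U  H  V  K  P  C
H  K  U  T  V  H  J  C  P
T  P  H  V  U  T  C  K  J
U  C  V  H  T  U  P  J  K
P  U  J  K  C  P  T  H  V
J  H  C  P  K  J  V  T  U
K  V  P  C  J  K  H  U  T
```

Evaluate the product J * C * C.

J * C = H
H * C = K

K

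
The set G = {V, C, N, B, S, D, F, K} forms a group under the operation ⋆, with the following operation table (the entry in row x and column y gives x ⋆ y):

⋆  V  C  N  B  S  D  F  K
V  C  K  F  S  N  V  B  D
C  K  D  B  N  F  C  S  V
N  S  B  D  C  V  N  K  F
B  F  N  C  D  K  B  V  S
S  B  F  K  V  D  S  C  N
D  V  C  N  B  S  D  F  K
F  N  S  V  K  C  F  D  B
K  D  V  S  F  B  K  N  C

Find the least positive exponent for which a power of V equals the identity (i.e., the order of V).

The identity element is D (its row matches the header).
V^1 = V
V^2 = V ⋆ V = C
V^3 = C ⋆ V = K
V^4 = K ⋆ V = D
The first power of V equal to the identity is V^4, so ord(V) = 4.

4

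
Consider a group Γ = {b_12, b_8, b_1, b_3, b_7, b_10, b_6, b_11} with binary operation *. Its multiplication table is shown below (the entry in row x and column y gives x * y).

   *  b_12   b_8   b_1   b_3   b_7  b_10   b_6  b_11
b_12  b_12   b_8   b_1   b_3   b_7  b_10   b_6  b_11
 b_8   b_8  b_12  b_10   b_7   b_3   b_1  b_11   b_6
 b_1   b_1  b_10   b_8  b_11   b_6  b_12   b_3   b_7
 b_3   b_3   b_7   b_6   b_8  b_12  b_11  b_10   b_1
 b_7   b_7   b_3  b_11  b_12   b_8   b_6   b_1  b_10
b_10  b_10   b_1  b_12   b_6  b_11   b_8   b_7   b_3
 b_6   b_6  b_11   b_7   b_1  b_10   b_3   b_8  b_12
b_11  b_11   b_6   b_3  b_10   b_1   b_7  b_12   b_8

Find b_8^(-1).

First locate the identity: row b_12 matches the header, so b_12 is the identity.
Scan row b_8 for b_12: b_8 * b_8 = b_12. Hence b_8^(-1) = b_8.

b_8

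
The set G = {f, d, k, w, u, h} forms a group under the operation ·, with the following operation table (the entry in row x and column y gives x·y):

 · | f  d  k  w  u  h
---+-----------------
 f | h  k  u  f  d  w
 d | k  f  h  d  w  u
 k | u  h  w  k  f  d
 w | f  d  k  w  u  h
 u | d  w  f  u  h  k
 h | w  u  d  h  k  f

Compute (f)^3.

w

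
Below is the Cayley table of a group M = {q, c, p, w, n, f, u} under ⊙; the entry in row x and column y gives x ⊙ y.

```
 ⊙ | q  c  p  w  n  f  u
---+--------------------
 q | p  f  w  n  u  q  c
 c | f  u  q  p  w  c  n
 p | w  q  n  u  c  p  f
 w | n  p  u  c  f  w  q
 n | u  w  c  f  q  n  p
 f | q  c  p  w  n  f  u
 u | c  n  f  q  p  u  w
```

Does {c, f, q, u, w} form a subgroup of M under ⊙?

c ⊙ w = p, which is not in {c, f, q, u, w}.
The subset is not closed under ⊙, so it is not a subgroup.

No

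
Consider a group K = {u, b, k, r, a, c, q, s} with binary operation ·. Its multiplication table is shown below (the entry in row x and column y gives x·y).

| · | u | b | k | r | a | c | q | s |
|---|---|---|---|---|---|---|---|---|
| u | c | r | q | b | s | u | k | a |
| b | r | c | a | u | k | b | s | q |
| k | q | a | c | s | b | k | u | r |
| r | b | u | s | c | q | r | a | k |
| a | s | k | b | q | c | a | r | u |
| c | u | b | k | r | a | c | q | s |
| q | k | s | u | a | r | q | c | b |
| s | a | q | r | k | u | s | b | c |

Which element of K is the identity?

c

The identity e satisfies e·x = x for all x, so its row in the table reproduces the column headers.
Row c reads: u, b, k, r, a, c, q, s — exactly the header order. So c is the identity.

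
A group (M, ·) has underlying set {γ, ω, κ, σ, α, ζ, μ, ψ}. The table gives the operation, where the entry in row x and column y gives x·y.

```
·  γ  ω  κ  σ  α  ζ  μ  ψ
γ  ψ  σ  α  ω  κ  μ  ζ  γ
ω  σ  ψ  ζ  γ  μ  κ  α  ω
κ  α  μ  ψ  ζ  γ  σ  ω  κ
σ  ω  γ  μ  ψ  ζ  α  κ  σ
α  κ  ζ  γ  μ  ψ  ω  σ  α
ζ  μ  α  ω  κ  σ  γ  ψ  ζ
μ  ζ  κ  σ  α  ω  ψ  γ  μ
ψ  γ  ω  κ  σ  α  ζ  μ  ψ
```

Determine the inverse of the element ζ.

First locate the identity: row ψ matches the header, so ψ is the identity.
Scan row ζ for ψ: ζ·μ = ψ. Hence ζ^(-1) = μ.

μ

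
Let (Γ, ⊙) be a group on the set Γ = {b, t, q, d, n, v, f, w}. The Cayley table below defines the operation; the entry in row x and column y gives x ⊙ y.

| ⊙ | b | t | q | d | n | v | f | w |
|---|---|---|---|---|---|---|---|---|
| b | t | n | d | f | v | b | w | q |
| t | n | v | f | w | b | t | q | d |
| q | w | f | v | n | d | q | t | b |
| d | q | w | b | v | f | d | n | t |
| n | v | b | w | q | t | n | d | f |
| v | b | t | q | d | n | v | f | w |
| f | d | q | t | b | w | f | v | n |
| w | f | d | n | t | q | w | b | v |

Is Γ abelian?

n ⊙ f = d but f ⊙ n = w.
Since n and f do not commute, Γ is not abelian.

No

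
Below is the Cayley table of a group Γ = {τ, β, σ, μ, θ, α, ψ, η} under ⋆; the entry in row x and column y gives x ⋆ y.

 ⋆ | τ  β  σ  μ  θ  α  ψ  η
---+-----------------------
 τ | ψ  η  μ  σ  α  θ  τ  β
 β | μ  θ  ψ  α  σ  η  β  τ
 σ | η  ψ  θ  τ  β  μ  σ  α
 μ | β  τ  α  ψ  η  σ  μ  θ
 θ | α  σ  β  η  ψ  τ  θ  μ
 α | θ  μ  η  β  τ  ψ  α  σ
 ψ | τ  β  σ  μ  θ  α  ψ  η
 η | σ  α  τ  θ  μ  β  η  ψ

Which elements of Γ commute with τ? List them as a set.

{α, θ, τ, ψ}

Compare row τ with column τ entry by entry.
θ ⋆ τ = α = τ ⋆ θ, so θ commutes with τ.
σ ⋆ τ = η but τ ⋆ σ = μ, so σ does not.
Collecting the elements that commute with τ: C(τ) = {α, θ, τ, ψ}.
(Structurally, Γ here is isomorphic to the dihedral group D_4.)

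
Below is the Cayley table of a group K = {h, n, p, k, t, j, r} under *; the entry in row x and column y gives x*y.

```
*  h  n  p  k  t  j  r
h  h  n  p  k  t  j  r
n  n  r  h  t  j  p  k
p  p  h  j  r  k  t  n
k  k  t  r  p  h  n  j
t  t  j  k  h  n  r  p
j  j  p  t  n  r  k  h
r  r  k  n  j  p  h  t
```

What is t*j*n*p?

r

t*j = r
r*n = k
k*p = r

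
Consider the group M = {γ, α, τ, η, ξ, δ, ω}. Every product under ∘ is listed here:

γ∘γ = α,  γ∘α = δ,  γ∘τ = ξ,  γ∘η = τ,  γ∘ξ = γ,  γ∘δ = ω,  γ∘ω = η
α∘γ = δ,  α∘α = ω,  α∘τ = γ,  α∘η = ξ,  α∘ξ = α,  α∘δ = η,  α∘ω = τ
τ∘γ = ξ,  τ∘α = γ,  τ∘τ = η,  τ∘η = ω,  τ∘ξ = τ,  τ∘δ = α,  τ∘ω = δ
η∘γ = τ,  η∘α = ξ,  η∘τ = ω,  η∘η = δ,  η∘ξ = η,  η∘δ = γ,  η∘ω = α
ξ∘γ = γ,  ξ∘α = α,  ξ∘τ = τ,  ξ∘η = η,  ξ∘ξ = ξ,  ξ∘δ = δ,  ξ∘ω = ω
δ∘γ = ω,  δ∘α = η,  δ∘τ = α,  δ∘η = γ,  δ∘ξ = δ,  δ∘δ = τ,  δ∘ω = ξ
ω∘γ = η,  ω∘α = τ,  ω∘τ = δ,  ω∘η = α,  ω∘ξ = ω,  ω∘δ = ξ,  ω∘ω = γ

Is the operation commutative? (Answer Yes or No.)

Check whether the table is symmetric across its main diagonal.
Every entry (row x, col y) equals the entry (row y, col x), so M is abelian.
(In fact M ≅ the cyclic group Z_7.)

Yes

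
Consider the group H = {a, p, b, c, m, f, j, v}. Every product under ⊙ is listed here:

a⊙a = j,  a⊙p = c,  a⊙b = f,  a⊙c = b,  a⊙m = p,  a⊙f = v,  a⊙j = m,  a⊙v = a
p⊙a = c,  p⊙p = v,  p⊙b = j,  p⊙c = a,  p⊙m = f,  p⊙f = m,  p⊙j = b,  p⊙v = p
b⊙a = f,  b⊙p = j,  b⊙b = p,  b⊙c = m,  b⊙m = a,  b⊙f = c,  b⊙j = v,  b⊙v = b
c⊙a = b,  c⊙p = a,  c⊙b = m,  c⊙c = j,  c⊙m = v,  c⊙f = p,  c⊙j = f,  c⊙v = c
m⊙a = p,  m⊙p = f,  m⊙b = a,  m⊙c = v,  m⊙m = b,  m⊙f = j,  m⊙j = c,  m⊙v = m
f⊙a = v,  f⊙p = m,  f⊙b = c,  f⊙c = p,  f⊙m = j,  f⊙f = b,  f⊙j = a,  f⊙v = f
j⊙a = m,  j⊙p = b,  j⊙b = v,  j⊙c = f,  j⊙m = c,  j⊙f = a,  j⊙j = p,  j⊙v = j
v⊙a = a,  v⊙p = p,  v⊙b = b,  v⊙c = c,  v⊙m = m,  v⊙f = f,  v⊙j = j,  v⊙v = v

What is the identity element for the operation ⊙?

v

The identity e satisfies e ⊙ x = x for all x, so its row in the table reproduces the column headers.
Row v reads: a, p, b, c, m, f, j, v — exactly the header order. So v is the identity.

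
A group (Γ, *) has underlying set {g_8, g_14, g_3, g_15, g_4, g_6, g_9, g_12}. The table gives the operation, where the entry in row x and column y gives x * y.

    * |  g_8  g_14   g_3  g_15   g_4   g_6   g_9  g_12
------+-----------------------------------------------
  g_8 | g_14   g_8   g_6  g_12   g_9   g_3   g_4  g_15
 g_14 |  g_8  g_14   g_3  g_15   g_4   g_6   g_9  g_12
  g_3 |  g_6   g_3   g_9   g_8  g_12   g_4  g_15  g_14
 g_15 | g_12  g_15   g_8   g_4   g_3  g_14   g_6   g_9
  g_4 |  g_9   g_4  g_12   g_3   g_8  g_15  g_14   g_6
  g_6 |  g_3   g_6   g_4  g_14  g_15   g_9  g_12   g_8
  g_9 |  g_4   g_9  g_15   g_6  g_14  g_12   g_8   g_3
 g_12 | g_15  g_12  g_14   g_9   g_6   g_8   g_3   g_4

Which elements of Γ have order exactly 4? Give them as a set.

{g_4, g_9}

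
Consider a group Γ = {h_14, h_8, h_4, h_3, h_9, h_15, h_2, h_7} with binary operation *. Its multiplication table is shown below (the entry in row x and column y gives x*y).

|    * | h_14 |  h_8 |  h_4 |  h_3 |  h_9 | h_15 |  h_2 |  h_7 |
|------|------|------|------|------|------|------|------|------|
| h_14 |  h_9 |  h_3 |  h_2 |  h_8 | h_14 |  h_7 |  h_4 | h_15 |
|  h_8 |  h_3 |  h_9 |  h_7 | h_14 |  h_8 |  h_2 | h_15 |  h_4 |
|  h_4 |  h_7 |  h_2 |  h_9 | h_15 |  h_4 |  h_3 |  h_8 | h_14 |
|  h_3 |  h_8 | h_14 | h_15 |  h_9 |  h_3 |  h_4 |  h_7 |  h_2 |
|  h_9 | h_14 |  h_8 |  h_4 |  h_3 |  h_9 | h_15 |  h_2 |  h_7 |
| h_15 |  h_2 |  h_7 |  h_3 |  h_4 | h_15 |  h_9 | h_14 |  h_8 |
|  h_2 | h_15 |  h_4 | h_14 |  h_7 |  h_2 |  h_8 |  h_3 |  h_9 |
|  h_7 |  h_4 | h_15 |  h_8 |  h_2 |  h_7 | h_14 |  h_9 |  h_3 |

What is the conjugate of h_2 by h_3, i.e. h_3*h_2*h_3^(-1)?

h_2

The identity is h_9. In row h_3, the entry h_9 sits in column h_3, so h_3^(-1) = h_3.
h_3*h_2 = h_7
h_7*h_3 = h_2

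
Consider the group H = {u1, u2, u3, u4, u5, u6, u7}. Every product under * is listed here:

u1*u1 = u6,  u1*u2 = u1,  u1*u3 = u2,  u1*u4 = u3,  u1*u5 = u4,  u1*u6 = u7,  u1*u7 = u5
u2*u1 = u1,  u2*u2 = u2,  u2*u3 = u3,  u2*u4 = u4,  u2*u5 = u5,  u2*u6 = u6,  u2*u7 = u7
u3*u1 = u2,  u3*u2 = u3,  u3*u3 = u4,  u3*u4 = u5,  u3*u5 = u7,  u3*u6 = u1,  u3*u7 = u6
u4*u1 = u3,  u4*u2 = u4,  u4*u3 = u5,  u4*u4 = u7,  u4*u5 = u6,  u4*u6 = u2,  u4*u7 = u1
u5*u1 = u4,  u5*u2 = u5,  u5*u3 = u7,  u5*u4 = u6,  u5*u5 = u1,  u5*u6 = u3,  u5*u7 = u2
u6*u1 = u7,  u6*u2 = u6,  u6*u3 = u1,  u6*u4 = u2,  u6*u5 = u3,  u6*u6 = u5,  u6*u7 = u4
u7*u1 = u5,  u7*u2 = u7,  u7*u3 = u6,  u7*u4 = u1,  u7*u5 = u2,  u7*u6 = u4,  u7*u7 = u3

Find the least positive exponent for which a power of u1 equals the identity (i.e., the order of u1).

The identity element is u2 (its row matches the header).
u1^1 = u1
u1^2 = u1 * u1 = u6
u1^3 = u6 * u1 = u7
u1^4 = u7 * u1 = u5
u1^5 = u5 * u1 = u4
u1^6 = u4 * u1 = u3
u1^7 = u3 * u1 = u2
The first power of u1 equal to the identity is u1^7, so ord(u1) = 7.

7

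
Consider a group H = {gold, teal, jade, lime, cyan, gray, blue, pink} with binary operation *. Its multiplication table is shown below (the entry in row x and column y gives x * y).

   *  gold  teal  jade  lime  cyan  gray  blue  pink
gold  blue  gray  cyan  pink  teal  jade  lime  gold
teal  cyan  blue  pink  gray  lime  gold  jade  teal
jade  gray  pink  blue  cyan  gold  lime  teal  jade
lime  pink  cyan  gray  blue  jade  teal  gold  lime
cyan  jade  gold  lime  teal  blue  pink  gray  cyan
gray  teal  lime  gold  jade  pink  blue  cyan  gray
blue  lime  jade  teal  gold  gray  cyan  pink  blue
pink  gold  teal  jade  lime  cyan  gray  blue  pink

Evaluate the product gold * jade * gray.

pink

gold * jade = cyan
cyan * gray = pink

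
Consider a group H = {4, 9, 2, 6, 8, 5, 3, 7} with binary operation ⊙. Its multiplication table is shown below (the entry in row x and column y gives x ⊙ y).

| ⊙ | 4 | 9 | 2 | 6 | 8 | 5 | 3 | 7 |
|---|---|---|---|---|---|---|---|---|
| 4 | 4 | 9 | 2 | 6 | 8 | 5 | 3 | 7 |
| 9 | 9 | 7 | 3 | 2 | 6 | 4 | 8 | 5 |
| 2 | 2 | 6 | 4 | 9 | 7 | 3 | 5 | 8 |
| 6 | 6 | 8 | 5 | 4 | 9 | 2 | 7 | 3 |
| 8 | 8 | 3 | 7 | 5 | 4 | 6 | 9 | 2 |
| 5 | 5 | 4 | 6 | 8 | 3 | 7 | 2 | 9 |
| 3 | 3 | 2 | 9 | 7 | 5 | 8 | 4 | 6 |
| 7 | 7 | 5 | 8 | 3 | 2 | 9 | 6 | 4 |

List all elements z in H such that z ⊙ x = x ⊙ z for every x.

{4, 7}

An element z is central iff its row equals its column in the table.
For 8: 8 ⊙ 9 = 3 ≠ 6 = 9 ⊙ 8, so 8 ∉ Z.
Checking each element this way leaves Z(H) = {4, 7}.
(Structurally, H here is isomorphic to the dihedral group D_4.)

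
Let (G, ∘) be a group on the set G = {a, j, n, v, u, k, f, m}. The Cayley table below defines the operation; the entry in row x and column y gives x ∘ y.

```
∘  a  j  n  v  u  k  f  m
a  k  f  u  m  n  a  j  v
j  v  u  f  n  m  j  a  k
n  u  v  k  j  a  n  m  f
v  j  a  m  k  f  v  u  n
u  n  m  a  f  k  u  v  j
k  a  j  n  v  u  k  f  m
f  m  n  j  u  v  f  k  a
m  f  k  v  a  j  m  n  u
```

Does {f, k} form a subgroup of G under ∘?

Yes

{f, k} contains the identity k.
Checking products: every product of two elements of {f, k} (read from the table) lies in {f, k}, so the set is closed.
In a finite group, a nonempty closed subset is a subgroup. So {f, k} ≤ G.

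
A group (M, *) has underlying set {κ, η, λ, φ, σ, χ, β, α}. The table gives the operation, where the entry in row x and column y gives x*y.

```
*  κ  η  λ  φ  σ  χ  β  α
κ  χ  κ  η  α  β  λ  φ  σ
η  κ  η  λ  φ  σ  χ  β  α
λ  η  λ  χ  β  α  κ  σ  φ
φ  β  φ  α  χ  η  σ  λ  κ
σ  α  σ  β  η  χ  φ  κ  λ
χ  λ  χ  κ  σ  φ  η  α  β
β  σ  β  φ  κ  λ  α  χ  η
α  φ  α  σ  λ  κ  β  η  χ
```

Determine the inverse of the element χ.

χ

First locate the identity: row η matches the header, so η is the identity.
Scan row χ for η: χ*χ = η. Hence χ^(-1) = χ.
(Structurally, M here is isomorphic to the quaternion group Q_8.)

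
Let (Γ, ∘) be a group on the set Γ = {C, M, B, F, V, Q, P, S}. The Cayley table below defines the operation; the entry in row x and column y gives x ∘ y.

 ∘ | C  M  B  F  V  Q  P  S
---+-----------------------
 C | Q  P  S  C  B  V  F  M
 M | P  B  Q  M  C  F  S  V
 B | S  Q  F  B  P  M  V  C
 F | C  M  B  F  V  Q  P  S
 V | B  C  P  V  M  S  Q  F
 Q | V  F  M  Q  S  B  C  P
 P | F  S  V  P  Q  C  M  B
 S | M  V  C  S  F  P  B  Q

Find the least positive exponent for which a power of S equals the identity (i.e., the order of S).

The identity element is F (its row matches the header).
S^1 = S
S^2 = S ∘ S = Q
S^3 = Q ∘ S = P
S^4 = P ∘ S = B
S^5 = B ∘ S = C
S^6 = C ∘ S = M
S^7 = M ∘ S = V
S^8 = V ∘ S = F
The first power of S equal to the identity is S^8, so ord(S) = 8.

8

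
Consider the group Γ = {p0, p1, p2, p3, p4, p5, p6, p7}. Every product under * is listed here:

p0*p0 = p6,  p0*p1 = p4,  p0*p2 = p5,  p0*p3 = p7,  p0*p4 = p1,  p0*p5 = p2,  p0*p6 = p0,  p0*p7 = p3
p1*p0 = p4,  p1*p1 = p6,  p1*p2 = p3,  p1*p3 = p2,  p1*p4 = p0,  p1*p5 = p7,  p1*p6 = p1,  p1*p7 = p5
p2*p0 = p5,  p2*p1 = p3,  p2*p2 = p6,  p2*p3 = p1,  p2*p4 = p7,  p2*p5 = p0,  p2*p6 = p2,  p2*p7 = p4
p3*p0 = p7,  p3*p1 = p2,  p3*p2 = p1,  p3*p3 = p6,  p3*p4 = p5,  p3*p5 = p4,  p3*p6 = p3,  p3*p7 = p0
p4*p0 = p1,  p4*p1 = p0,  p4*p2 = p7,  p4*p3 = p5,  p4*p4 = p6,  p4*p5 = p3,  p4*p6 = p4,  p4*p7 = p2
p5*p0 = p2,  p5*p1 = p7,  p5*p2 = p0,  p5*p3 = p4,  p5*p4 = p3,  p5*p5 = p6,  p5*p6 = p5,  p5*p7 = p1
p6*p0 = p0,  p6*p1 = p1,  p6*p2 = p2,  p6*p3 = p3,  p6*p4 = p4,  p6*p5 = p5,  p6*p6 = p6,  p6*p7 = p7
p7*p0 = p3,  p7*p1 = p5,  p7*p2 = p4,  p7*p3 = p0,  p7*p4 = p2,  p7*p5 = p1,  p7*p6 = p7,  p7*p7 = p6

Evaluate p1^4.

p6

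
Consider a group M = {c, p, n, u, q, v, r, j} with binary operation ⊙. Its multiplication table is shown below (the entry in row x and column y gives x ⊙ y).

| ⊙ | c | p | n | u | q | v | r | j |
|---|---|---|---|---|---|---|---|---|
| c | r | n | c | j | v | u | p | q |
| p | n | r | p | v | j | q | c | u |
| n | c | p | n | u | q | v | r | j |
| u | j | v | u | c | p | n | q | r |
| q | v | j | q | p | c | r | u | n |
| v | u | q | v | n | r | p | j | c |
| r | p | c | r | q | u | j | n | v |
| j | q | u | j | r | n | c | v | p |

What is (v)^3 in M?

q

v^1 = v
v^2 = v ⊙ v = p
v^3 = p ⊙ v = q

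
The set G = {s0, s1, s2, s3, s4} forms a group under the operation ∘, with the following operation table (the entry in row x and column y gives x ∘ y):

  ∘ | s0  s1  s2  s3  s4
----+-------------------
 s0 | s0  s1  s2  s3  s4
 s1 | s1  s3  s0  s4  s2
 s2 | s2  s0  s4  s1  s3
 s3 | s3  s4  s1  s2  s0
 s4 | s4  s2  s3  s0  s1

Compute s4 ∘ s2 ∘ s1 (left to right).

s4

s4 ∘ s2 = s3
s3 ∘ s1 = s4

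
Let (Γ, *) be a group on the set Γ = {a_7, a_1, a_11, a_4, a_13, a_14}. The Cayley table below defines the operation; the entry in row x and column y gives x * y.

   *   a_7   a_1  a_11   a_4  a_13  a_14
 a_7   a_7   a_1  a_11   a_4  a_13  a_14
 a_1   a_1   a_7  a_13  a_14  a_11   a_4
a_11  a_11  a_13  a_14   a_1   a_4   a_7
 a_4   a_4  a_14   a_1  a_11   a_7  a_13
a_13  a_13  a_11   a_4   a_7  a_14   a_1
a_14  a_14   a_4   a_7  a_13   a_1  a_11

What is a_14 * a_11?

a_7

Read row a_14, column a_11: a_14 * a_11 = a_7.
(Structurally, Γ here is isomorphic to the cyclic group Z_6.)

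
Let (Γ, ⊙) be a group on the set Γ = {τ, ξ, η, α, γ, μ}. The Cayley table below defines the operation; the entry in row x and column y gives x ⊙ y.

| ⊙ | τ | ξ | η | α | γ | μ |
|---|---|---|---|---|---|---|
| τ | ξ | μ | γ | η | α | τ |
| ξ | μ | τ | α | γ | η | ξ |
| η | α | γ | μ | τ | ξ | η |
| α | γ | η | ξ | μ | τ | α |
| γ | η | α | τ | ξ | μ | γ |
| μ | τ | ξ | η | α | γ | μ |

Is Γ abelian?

No

ξ ⊙ α = γ but α ⊙ ξ = η.
Since ξ and α do not commute, Γ is not abelian.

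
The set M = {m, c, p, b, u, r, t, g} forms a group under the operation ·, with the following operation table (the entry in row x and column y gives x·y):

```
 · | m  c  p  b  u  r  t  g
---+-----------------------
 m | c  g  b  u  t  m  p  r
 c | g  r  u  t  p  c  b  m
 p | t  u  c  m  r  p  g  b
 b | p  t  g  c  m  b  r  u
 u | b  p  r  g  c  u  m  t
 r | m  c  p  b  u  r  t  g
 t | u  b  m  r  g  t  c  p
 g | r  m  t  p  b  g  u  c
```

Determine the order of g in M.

The identity element is r (its row matches the header).
g^1 = g
g^2 = g·g = c
g^3 = c·g = m
g^4 = m·g = r
The first power of g equal to the identity is g^4, so ord(g) = 4.
(Structurally, M here is isomorphic to the quaternion group Q_8.)

4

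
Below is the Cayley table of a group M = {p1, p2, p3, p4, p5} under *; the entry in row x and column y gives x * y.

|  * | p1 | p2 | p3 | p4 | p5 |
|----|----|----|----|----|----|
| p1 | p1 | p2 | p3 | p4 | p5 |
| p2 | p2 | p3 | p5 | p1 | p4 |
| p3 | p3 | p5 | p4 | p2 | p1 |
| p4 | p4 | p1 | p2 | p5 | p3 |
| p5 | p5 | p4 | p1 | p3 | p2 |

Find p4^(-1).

First locate the identity: row p1 matches the header, so p1 is the identity.
Scan row p4 for p1: p4 * p2 = p1. Hence p4^(-1) = p2.

p2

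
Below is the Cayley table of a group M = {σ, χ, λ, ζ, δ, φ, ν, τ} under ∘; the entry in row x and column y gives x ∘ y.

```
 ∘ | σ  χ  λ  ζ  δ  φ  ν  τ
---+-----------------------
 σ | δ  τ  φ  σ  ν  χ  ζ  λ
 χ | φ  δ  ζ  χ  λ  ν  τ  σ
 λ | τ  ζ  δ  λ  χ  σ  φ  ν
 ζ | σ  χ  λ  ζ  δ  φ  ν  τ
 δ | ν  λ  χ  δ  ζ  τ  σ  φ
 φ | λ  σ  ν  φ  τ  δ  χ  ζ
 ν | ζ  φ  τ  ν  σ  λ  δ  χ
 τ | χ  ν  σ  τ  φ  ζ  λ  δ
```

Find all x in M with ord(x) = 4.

{λ, ν, σ, τ, φ, χ}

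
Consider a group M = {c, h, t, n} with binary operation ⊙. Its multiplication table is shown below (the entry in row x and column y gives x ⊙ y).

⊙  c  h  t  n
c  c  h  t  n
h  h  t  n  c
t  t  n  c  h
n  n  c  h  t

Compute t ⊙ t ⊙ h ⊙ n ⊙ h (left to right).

t ⊙ t = c
c ⊙ h = h
h ⊙ n = c
c ⊙ h = h
(Structurally, M here is isomorphic to the cyclic group Z_4.)

h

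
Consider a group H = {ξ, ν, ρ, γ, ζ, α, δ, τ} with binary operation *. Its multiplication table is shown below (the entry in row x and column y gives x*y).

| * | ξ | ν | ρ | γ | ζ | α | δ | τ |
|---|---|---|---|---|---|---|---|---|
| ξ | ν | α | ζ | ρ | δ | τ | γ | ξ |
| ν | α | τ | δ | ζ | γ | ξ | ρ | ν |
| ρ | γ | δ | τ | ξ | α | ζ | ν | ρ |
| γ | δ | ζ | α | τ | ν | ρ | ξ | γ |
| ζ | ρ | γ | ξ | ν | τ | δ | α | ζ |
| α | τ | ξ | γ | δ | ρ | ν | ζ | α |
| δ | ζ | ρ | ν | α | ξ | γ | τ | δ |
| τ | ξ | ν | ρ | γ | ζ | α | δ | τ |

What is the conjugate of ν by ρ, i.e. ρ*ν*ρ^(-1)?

The identity is τ. In row ρ, the entry τ sits in column ρ, so ρ^(-1) = ρ.
ρ*ν = δ
δ*ρ = ν

ν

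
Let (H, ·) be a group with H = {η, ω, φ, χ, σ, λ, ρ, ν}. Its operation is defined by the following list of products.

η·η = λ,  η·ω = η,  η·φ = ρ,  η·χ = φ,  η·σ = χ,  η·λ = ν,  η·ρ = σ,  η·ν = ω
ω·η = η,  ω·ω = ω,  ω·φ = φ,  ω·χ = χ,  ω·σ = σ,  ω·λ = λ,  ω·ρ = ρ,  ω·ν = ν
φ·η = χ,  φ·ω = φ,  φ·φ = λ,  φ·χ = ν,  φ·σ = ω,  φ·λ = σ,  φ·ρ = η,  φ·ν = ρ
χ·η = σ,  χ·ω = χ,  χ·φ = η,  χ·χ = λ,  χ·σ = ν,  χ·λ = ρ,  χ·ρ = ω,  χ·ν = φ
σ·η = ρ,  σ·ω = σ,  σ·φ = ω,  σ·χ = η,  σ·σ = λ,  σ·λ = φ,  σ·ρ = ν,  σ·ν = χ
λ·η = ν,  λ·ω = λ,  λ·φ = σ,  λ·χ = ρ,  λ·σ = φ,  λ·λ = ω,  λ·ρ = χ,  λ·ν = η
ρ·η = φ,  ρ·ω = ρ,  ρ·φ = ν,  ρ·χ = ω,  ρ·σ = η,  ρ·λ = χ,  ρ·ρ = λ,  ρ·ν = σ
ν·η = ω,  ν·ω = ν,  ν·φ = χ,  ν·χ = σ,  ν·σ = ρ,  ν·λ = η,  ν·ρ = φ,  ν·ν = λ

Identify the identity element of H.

The identity e satisfies e·x = x for all x, so its row in the table reproduces the column headers.
Row ω reads: η, ω, φ, χ, σ, λ, ρ, ν — exactly the header order. So ω is the identity.

ω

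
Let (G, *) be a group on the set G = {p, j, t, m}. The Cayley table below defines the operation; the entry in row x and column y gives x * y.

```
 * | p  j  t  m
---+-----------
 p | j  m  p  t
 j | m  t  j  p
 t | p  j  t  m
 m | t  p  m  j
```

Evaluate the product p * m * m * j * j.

m

p * m = t
t * m = m
m * j = p
p * j = m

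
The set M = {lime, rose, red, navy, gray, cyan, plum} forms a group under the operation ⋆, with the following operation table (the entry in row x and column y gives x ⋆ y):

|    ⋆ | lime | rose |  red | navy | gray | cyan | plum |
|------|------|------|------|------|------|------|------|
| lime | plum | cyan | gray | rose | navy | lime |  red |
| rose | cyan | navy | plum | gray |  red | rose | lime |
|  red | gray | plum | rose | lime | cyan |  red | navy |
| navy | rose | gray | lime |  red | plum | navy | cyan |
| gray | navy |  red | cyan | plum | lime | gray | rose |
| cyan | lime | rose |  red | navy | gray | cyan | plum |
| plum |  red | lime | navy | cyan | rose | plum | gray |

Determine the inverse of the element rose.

lime

First locate the identity: row cyan matches the header, so cyan is the identity.
Scan row rose for cyan: rose ⋆ lime = cyan. Hence rose^(-1) = lime.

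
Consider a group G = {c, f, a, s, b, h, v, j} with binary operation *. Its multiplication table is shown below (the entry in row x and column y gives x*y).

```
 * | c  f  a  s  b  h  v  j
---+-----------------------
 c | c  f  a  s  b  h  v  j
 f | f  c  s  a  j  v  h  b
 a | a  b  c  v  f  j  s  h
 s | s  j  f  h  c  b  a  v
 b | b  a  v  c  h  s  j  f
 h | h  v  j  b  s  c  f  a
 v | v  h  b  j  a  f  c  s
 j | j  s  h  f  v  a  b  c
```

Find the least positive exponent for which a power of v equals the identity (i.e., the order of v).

2

The identity element is c (its row matches the header).
v^1 = v
v^2 = v*v = c
The first power of v equal to the identity is v^2, so ord(v) = 2.
(Structurally, G here is isomorphic to the dihedral group D_4.)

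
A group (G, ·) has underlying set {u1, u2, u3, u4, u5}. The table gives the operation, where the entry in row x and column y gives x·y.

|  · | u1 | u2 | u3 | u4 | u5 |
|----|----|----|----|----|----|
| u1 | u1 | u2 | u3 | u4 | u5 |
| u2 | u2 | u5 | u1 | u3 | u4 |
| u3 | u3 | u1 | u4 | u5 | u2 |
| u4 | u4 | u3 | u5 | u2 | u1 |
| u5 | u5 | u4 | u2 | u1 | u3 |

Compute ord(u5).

The identity element is u1 (its row matches the header).
u5^1 = u5
u5^2 = u5·u5 = u3
u5^3 = u3·u5 = u2
u5^4 = u2·u5 = u4
u5^5 = u4·u5 = u1
The first power of u5 equal to the identity is u5^5, so ord(u5) = 5.
(Structurally, G here is isomorphic to the cyclic group Z_5.)

5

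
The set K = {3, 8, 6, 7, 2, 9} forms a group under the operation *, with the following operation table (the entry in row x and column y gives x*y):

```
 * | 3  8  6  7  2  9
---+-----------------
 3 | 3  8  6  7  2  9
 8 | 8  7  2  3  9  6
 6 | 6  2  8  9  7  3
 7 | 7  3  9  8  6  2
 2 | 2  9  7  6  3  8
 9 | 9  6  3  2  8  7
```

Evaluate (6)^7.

6

6^1 = 6
6^2 = 6*6 = 8
6^3 = 8*6 = 2
6^4 = 2*6 = 7
6^5 = 7*6 = 9
6^6 = 9*6 = 3
6^7 = 3*6 = 6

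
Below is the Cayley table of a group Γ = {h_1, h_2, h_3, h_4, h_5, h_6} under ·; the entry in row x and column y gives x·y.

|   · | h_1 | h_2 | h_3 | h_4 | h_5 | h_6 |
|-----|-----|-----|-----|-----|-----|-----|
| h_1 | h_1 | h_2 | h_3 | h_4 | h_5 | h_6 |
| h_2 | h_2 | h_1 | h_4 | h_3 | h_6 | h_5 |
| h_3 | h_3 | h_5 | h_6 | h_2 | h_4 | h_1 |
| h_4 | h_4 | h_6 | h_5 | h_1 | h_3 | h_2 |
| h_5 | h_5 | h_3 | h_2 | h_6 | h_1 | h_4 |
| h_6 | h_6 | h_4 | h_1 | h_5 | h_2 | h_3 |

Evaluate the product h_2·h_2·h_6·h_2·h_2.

h_2·h_2 = h_1
h_1·h_6 = h_6
h_6·h_2 = h_4
h_4·h_2 = h_6

h_6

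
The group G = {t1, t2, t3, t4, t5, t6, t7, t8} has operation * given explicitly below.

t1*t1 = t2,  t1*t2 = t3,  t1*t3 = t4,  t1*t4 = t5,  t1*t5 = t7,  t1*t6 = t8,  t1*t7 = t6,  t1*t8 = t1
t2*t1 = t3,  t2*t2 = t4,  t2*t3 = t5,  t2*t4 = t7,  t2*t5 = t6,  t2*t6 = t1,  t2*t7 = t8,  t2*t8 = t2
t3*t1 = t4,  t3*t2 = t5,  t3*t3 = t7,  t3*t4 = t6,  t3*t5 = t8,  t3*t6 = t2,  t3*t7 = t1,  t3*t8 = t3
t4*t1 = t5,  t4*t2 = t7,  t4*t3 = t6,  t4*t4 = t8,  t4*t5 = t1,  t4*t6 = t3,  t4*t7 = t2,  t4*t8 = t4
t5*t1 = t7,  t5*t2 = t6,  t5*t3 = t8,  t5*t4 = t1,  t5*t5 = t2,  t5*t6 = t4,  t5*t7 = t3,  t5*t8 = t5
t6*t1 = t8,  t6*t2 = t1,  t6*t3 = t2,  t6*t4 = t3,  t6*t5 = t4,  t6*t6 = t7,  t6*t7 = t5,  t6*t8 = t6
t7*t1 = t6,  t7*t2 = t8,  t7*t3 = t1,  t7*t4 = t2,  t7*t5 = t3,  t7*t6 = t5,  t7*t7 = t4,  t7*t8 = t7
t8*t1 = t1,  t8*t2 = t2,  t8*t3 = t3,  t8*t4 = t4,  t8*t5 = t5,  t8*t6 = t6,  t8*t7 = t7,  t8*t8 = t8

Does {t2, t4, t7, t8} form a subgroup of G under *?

{t2, t4, t7, t8} contains the identity t8.
Checking products: every product of two elements of {t2, t4, t7, t8} (read from the table) lies in {t2, t4, t7, t8}, so the set is closed.
In a finite group, a nonempty closed subset is a subgroup. So {t2, t4, t7, t8} ≤ G.

Yes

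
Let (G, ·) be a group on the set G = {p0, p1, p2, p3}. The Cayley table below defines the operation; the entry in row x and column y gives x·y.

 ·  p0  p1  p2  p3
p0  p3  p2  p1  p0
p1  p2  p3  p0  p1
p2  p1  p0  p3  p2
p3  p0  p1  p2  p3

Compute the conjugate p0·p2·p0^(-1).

p2

The identity is p3. In row p0, the entry p3 sits in column p0, so p0^(-1) = p0.
p0·p2 = p1
p1·p0 = p2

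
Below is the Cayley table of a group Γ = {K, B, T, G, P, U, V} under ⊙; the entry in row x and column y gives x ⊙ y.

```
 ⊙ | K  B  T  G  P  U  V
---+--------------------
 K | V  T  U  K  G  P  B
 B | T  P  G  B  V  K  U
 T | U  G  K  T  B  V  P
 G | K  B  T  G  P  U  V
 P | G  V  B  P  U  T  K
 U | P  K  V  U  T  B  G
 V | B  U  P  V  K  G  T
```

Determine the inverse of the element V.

First locate the identity: row G matches the header, so G is the identity.
Scan row V for G: V ⊙ U = G. Hence V^(-1) = U.

U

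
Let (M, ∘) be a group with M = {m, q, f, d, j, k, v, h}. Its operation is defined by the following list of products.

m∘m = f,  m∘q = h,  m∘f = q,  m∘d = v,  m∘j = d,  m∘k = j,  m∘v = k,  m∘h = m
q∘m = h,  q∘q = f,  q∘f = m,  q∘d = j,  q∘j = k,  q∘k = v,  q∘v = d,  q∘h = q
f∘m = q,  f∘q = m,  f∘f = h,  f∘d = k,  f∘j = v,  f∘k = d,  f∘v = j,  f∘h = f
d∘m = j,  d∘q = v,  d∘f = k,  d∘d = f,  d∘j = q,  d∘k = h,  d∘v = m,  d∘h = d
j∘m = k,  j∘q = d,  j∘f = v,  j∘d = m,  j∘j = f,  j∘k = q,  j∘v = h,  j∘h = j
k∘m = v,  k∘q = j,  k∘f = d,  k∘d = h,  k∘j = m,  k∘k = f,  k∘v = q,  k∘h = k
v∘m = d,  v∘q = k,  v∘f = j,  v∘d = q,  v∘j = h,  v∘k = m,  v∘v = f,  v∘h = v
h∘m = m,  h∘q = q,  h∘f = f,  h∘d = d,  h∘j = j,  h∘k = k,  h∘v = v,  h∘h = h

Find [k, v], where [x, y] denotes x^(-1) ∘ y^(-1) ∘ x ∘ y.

f

Identity is h; from the table k^(-1) = d and v^(-1) = j.
d ∘ j = q
q ∘ k = v
v ∘ v = f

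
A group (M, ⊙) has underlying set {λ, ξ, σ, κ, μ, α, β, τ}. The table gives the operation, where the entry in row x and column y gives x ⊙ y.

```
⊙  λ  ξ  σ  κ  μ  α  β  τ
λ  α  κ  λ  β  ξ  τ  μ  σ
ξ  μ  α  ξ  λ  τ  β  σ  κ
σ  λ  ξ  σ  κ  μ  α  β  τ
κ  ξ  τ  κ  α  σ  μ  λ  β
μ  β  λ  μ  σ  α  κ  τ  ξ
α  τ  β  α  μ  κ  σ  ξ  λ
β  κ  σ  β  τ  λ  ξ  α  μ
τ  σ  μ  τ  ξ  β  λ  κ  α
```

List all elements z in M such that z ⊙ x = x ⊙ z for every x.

{α, σ}

An element z is central iff its row equals its column in the table.
For τ: τ ⊙ κ = ξ ≠ β = κ ⊙ τ, so τ ∉ Z.
Checking each element this way leaves Z(M) = {α, σ}.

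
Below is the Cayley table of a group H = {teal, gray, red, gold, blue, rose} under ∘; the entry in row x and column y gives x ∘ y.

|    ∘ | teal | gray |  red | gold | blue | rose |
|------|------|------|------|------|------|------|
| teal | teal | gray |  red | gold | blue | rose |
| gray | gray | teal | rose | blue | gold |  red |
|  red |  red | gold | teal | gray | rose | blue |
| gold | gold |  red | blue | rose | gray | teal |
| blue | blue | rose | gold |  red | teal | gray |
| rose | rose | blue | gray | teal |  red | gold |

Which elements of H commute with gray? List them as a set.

{gray, teal}

Compare row gray with column gray entry by entry.
rose ∘ gray = blue but gray ∘ rose = red, so rose does not.
Collecting the elements that commute with gray: C(gray) = {gray, teal}.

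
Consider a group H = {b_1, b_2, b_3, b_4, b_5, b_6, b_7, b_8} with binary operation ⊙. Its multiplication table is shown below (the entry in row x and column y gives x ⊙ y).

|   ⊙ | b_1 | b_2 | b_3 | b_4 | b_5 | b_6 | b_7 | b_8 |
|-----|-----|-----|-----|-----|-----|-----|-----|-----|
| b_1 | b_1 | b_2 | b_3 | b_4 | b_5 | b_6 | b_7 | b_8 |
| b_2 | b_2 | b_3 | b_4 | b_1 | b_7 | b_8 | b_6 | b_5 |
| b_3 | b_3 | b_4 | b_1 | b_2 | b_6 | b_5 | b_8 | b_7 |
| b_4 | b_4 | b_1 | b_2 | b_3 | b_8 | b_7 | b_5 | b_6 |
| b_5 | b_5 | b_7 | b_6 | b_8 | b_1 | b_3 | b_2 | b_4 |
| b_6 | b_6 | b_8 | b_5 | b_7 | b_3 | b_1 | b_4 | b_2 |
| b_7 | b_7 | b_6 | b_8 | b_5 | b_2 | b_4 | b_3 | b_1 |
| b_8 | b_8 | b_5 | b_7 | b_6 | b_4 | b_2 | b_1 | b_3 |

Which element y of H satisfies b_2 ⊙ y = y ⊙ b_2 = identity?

b_4

First locate the identity: row b_1 matches the header, so b_1 is the identity.
Scan row b_2 for b_1: b_2 ⊙ b_4 = b_1. Hence b_2^(-1) = b_4.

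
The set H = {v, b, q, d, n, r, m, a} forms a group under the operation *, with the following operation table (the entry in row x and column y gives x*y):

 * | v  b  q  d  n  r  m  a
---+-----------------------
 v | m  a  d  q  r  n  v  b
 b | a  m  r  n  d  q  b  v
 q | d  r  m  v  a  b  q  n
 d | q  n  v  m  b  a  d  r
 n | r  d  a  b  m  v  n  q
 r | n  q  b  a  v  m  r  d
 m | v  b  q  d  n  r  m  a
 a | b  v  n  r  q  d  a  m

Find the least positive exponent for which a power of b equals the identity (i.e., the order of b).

2

The identity element is m (its row matches the header).
b^1 = b
b^2 = b*b = m
The first power of b equal to the identity is b^2, so ord(b) = 2.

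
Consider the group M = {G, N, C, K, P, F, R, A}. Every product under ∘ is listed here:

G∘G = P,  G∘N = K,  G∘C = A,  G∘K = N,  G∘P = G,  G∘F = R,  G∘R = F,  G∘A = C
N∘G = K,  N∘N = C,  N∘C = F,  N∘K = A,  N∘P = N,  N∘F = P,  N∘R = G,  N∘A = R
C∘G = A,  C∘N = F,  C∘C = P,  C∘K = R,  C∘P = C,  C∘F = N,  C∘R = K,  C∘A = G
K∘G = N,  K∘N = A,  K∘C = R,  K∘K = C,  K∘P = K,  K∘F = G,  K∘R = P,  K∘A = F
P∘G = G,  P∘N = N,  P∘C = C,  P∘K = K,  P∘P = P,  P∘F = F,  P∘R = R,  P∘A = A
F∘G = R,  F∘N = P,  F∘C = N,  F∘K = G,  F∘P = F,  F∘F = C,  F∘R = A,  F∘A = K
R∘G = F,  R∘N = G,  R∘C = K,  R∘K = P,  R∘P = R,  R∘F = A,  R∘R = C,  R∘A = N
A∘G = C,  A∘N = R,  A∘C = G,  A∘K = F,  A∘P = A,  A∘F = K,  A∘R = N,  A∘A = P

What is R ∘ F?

Read row R, column F: R ∘ F = A.

A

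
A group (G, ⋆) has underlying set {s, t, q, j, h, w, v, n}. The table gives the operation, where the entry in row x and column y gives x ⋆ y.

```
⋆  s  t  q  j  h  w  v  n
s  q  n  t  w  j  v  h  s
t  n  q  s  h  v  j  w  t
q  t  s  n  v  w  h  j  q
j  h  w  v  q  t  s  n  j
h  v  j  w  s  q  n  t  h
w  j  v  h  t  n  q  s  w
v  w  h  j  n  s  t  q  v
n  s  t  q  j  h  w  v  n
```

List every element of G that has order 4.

Identity is n. Compute the order of each non-identity element by repeated multiplication:
  s: s → q → t → n  (order 4)
  t: t → q → s → n  (order 4)
  q: q → n  (order 2)
  j: j → q → v → n  (order 4)
  h: h → q → w → n  (order 4)
  w: w → q → h → n  (order 4)
  v: v → q → j → n  (order 4)
Elements of order 4: {h, j, s, t, v, w}.
(Structurally, G here is isomorphic to the quaternion group Q_8.)

{h, j, s, t, v, w}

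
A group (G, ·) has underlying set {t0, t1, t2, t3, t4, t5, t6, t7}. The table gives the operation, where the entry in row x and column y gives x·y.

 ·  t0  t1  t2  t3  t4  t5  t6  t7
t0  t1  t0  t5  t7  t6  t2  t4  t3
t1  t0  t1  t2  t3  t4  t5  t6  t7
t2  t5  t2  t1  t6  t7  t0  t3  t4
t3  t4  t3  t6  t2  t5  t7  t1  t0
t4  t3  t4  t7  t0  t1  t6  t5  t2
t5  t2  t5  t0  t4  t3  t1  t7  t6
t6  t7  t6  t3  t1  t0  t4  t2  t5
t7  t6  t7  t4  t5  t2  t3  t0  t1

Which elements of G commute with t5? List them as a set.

{t0, t1, t2, t5}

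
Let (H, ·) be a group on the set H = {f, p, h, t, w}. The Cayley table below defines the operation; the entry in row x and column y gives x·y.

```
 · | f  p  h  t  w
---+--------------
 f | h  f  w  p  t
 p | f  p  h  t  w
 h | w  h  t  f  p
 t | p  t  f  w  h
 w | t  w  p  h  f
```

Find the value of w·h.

Read row w, column h: w·h = p.
(Structurally, H here is isomorphic to the cyclic group Z_5.)

p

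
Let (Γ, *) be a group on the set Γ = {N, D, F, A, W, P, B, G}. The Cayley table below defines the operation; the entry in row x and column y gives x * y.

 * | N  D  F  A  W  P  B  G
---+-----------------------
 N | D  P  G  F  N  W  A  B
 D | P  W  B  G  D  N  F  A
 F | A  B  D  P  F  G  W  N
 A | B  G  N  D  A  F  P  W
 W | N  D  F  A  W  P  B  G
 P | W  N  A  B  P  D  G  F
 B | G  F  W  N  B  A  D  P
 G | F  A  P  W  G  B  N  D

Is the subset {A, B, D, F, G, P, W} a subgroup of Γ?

No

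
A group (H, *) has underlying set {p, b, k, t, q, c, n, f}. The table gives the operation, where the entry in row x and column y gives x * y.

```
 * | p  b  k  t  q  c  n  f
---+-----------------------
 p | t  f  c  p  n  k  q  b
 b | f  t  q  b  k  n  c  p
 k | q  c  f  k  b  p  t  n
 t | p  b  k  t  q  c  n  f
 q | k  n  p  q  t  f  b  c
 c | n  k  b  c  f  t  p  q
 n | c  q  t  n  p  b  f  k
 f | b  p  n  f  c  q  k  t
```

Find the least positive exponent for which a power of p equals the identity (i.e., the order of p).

2

The identity element is t (its row matches the header).
p^1 = p
p^2 = p * p = t
The first power of p equal to the identity is p^2, so ord(p) = 2.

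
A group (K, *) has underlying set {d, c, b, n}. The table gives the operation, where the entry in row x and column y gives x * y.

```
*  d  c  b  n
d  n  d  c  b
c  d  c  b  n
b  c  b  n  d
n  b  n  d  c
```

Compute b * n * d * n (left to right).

c

b * n = d
d * d = n
n * n = c
(Structurally, K here is isomorphic to the cyclic group Z_4.)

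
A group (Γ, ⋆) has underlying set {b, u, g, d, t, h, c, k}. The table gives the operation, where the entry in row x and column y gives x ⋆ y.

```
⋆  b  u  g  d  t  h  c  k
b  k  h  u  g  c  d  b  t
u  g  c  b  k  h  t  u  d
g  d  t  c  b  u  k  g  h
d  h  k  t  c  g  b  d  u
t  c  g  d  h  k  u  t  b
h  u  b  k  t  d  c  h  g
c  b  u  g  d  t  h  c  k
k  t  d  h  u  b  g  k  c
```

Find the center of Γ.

{c, k}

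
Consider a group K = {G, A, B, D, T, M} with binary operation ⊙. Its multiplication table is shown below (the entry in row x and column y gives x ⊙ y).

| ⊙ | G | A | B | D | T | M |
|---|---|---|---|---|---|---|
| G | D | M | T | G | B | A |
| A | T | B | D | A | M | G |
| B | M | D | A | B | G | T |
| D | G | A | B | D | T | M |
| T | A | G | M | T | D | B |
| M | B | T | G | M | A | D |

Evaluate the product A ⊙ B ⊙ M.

A ⊙ B = D
D ⊙ M = M

M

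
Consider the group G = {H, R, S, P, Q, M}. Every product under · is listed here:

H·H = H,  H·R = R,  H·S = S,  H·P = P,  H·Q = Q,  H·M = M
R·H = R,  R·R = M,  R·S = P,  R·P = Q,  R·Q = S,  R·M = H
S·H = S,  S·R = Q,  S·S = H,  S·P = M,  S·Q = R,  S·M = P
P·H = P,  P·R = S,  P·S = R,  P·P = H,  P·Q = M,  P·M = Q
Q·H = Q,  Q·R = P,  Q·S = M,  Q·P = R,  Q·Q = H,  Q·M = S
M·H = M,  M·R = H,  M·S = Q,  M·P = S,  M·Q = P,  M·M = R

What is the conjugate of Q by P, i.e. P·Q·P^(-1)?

S

The identity is H. In row P, the entry H sits in column P, so P^(-1) = P.
P·Q = M
M·P = S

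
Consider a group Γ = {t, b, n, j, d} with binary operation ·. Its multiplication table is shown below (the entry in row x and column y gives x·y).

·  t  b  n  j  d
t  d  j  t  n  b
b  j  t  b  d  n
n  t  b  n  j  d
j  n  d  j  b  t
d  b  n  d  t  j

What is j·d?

Read row j, column d: j·d = t.
(Structurally, Γ here is isomorphic to the cyclic group Z_5.)

t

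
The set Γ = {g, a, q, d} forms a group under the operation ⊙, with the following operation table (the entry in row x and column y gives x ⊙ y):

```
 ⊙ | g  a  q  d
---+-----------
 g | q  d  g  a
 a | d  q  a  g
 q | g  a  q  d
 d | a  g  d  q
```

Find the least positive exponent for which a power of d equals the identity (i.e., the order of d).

2

The identity element is q (its row matches the header).
d^1 = d
d^2 = d ⊙ d = q
The first power of d equal to the identity is d^2, so ord(d) = 2.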